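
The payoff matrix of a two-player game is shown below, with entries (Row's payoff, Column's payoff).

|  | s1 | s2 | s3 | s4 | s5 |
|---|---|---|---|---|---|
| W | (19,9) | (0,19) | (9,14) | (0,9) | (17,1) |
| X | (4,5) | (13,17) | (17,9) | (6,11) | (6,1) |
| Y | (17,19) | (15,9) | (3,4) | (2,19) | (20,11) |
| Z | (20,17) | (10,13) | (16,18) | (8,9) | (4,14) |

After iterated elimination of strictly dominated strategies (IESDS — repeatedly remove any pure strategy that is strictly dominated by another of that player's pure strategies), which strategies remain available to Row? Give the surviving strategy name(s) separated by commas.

X, Y, Z

Column's strategy s5 is strictly dominated by s1 (W: 9>1, X: 5>1, Y: 19>11, Z: 17>14) and is removed.
Row's strategy W is strictly dominated by Z (s1: 20>19, s2: 10>0, s3: 16>9, s4: 8>0) and is removed.
Among the remaining strategies, none is strictly dominated by another pure strategy of the same player, so the elimination stops.
Surviving strategies — Row: {X, Y, Z}; Column: {s1, s2, s3, s4}.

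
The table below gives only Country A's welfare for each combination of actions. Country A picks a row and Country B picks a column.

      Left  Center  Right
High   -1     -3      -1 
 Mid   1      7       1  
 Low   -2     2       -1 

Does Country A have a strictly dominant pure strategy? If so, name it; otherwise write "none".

Mid

Mid vs High: Left: 1>-1, Center: 7>-3, Right: 1>-1.
Mid vs Low: Left: 1>-2, Center: 7>2, Right: 1>-1.
Mid strictly beats every other strategy against every opponent action, so it is strictly dominant.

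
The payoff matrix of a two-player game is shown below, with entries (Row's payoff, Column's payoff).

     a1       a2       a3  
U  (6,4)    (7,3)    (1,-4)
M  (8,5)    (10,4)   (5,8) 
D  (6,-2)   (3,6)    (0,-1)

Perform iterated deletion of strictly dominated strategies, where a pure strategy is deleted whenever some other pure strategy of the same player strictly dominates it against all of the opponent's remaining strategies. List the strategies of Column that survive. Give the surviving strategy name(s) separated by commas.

a3

For Row, M strictly dominates U on the remaining columns (a1: 8>6, a2: 10>7, a3: 5>1); eliminate U.
Row D is eliminated: M beats it against every remaining column (a1: 8>6, a2: 10>3, a3: 5>0).
Column's strategy a1 is strictly dominated by a3 (M: 8>5) and is removed.
Column a2 is eliminated: a3 beats it against every remaining row (M: 8>4).
Among the remaining strategies, none is strictly dominated by another pure strategy of the same player, so the elimination stops.
Surviving strategies — Row: {M}; Column: {a3}.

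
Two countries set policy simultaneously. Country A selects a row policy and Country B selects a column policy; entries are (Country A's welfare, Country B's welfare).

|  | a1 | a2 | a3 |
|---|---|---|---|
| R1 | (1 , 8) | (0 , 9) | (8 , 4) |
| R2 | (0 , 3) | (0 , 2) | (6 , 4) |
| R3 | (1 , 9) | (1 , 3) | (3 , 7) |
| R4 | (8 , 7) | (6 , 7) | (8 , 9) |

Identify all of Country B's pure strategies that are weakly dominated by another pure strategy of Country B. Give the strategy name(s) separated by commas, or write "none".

a1 is not dominated — it holds its own against a2 at R2 (3>2); a3 at R1 (8>4).
Nothing dominates a2: a1 at R1 (9>8); a3 at R1 (9>4).
a3 is not dominated — it holds its own against a1 at R2 (4>3); a2 at R2 (4>2).

none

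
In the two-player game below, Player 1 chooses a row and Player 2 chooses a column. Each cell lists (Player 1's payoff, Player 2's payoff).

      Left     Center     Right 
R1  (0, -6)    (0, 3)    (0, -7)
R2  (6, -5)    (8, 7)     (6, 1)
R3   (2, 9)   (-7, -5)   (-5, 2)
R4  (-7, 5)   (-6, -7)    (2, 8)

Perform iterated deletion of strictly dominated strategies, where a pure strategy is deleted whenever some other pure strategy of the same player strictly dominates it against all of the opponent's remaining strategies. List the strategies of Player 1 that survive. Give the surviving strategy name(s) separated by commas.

R2

For Player 1, R2 strictly dominates R1 on the remaining columns (Left: 6>0, Center: 8>0, Right: 6>0); eliminate R1.
Player 1's strategy R3 is strictly dominated by R2 (Left: 6>2, Center: 8>-7, Right: 6>-5) and is removed.
Row R4 is eliminated: R2 beats it against every remaining column (Left: 6>-7, Center: 8>-6, Right: 6>2).
Column Left is eliminated: Center beats it against every remaining row (R2: 7>-5).
Column Right is eliminated: Center beats it against every remaining row (R2: 7>1).
Among the remaining strategies, none is strictly dominated by another pure strategy of the same player, so the elimination stops.
Surviving strategies — Player 1: {R2}; Player 2: {Center}.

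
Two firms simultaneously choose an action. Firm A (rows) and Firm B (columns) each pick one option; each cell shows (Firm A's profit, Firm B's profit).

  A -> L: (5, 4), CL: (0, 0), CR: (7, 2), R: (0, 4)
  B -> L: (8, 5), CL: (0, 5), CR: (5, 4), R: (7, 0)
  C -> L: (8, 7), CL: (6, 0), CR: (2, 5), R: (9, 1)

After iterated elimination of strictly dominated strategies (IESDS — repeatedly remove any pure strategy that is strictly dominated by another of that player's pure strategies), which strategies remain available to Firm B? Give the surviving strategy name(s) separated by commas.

L, CL

For Firm B, L strictly dominates CR on the remaining rows (A: 4>2, B: 5>4, C: 7>5); eliminate CR.
For Firm A, C strictly dominates A on the remaining columns (L: 8>5, CL: 6>0, R: 9>0); eliminate A.
Firm B's strategy R is strictly dominated by L (B: 5>0, C: 7>1) and is removed.
Among the remaining strategies, none is strictly dominated by another pure strategy of the same player, so the elimination stops.
Surviving strategies — Firm A: {B, C}; Firm B: {L, CL}.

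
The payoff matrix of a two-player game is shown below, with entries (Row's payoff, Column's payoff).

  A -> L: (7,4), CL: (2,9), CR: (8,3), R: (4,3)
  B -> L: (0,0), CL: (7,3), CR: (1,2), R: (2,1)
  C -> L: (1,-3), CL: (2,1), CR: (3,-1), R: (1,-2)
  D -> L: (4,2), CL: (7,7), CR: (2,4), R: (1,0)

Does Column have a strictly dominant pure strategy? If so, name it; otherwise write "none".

CL

CL vs L: A: 9>4, B: 3>0, C: 1>-3, D: 7>2.
CL vs CR: A: 9>3, B: 3>2, C: 1>-1, D: 7>4.
CL vs R: A: 9>3, B: 3>1, C: 1>-2, D: 7>0.
CL strictly beats every other strategy against every opponent action, so it is strictly dominant.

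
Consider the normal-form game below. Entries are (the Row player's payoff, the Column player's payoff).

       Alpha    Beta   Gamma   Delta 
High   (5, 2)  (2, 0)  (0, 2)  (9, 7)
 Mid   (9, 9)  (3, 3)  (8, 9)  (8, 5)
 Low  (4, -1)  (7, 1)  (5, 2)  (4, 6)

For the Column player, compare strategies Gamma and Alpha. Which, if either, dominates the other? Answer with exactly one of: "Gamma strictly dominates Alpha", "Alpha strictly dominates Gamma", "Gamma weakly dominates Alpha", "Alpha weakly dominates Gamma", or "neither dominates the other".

Gamma weakly dominates Alpha

Gamma's payoffs vs Alpha's, by the Row player's action — High: 2=2, Mid: 9=9, Low: 2>-1.
Gamma is at least as good everywhere and strictly better somewhere (tied only at High, Mid), so Gamma weakly but not strictly dominates Alpha.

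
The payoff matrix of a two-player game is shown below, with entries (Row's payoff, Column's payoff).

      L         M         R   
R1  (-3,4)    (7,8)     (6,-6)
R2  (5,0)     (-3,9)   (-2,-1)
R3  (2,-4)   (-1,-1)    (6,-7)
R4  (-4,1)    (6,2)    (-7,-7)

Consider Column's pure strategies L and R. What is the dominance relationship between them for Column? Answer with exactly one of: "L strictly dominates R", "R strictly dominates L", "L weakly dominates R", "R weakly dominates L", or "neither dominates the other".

Compare L to R across every action of Row: R1: 4>-6, R2: 0>-1, R3: -4>-7, R4: 1>-7.
L gives a strictly higher payoff against every action of Row, so L strictly dominates R.

L strictly dominates R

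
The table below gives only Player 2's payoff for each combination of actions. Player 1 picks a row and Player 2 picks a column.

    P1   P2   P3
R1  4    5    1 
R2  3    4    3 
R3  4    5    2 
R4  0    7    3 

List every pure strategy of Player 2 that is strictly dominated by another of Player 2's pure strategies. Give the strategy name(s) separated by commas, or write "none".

P1, P3

P1: dominated, since P2 does at least as well everywhere (R1: 5>4, R2: 4>3, R3: 5>4, R4: 7>0).
Nothing dominates P2: P1 at R1 (5>4); P3 at R1 (5>1).
P3 is strictly dominated by P2 (R1: 5>1, R2: 4>3, R3: 5>2, R4: 7>3).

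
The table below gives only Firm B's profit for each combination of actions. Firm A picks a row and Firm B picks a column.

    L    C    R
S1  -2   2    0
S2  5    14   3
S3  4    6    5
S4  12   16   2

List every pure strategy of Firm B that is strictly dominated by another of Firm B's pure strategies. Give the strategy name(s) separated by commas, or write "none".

L is strictly dominated by C (S1: 2>-2, S2: 14>5, S3: 6>4, S4: 16>12).
C is not dominated — it holds its own against L at S1 (2>-2); R at S1 (2>0).
R is strictly dominated by C (S1: 2>0, S2: 14>3, S3: 6>5, S4: 16>2).

L, R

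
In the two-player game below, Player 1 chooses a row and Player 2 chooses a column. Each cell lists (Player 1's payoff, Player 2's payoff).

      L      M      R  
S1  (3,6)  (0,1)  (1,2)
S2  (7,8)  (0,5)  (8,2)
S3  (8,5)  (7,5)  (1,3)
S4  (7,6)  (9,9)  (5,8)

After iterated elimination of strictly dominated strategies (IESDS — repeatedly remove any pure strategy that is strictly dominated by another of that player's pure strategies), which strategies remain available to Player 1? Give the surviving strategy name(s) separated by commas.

S3, S4

Player 1's strategy S1 is strictly dominated by S4 (L: 7>3, M: 9>0, R: 5>1) and is removed.
Player 2's strategy R is strictly dominated by M (S2: 5>2, S3: 5>3, S4: 9>8) and is removed.
Player 1's strategy S2 is strictly dominated by S3 (L: 8>7, M: 7>0) and is removed.
Among the remaining strategies, none is strictly dominated by another pure strategy of the same player, so the elimination stops.
Surviving strategies — Player 1: {S3, S4}; Player 2: {L, M}.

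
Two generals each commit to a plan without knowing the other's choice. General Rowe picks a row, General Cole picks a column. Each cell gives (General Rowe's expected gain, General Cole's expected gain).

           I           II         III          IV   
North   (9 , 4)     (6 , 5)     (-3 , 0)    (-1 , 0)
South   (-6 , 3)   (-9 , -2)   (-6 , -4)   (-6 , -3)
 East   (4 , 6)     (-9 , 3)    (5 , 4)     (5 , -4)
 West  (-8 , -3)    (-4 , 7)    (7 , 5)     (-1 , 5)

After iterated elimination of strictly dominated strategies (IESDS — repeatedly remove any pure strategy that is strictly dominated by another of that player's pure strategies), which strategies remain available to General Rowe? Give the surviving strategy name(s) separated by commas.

Row South is eliminated: North beats it against every remaining column (I: 9>-6, II: 6>-9, III: -3>-6, IV: -1>-6).
General Cole's strategy IV is strictly dominated by II (North: 5>0, East: 3>-4, West: 7>5) and is removed.
Among the remaining strategies, none is strictly dominated by another pure strategy of the same player, so the elimination stops.
Surviving strategies — General Rowe: {North, East, West}; General Cole: {I, II, III}.

North, East, West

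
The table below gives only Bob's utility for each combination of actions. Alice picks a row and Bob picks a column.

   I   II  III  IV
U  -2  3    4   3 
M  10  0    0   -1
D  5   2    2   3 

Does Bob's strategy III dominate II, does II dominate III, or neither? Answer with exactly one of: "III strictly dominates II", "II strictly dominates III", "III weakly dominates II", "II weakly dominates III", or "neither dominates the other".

III weakly dominates II

III's payoffs vs II's, by Alice's action — U: 4>3, M: 0=0, D: 2=2.
III is at least as good everywhere and strictly better somewhere (tied only at M, D), so III weakly but not strictly dominates II.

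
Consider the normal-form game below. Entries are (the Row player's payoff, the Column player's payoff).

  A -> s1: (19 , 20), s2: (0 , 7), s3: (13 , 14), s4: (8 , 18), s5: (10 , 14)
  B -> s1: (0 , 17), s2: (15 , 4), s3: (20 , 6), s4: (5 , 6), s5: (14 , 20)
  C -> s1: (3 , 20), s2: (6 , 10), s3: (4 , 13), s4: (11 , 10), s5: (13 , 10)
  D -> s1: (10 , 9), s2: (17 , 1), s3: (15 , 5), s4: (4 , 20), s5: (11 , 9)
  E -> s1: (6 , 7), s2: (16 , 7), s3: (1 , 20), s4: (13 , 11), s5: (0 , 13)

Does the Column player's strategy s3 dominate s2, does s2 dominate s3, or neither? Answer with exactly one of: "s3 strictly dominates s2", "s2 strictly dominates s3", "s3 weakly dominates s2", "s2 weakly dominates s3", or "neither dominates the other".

s3's payoffs vs s2's, by the Row player's action — A: 14>7, B: 6>4, C: 13>10, D: 5>1, E: 20>7.
Every comparison favours s3, so s3 strictly dominates s2.

s3 strictly dominates s2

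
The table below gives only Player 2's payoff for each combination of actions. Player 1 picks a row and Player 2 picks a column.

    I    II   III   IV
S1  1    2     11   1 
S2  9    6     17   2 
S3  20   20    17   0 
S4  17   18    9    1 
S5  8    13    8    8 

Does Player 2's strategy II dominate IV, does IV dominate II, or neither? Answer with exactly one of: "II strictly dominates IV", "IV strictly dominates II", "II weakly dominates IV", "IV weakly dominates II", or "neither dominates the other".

Compare II to IV across each opponent action: S1: 2>1, S2: 6>2, S3: 20>0, S4: 18>1, S5: 13>8.
II gives a strictly higher payoff against each opponent action, so II strictly dominates IV.

II strictly dominates IV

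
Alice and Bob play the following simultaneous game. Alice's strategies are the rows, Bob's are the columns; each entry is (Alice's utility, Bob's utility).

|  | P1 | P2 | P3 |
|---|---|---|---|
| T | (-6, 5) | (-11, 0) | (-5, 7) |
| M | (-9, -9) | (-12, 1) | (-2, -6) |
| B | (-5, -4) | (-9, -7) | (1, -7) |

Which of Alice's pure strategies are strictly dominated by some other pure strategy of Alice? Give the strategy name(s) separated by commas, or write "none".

T: dominated, since B does at least as well everywhere (P1: -5>-6, P2: -9>-11, P3: 1>-5).
B strictly dominates M — P1: -5>-9, P2: -9>-12, P3: 1>-2.
Nothing dominates B: T at P1 (-5>-6); M at P1 (-5>-9).

T, M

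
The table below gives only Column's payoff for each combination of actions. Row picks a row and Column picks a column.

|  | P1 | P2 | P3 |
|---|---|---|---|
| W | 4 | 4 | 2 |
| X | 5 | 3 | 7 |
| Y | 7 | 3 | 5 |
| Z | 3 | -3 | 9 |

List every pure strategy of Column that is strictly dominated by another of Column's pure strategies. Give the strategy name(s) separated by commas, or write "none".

none

P1: no other strategy beats it everywhere (P2 at W (4=4); P3 at W (4>2)).
P2 is not dominated — it holds its own against P1 at W (4=4); P3 at W (4>2).
Nothing dominates P3: P1 at X (7>5); P2 at X (7>3).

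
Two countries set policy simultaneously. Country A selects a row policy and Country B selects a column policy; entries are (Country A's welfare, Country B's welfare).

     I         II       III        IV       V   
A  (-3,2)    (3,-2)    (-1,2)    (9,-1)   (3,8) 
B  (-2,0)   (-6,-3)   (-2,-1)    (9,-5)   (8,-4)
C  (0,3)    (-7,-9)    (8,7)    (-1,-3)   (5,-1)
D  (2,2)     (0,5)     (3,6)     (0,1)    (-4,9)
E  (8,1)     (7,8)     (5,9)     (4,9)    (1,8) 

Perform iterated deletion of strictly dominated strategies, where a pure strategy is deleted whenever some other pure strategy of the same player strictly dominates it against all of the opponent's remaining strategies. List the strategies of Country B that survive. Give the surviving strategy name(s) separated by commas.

For Country A, E strictly dominates D on the remaining columns (I: 8>2, II: 7>0, III: 5>3, IV: 4>0, V: 1>-4); eliminate D.
Country B's strategy II is strictly dominated by III (A: 2>-2, B: -1>-3, C: 7>-9, E: 9>8) and is removed.
Among the remaining strategies, none is strictly dominated by another pure strategy of the same player, so the elimination stops.
Surviving strategies — Country A: {A, B, C, E}; Country B: {I, III, IV, V}.

I, III, IV, V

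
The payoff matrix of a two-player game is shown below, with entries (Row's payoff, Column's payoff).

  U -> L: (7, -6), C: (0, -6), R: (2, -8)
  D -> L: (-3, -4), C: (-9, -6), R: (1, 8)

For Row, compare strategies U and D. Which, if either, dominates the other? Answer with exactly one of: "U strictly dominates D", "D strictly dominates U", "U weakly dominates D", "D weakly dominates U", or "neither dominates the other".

U's payoffs vs D's, by Column's action — L: 7>-3, C: 0>-9, R: 2>1.
U gives a strictly higher payoff against every action of Column, so U strictly dominates D.

U strictly dominates D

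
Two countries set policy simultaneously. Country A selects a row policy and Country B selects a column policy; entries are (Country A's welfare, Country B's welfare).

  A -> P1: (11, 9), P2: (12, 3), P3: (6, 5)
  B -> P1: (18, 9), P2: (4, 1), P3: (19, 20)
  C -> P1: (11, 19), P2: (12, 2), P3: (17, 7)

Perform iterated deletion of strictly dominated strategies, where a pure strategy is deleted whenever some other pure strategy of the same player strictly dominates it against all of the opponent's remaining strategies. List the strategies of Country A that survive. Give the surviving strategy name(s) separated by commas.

B

Column P2 is eliminated: P1 beats it against every remaining row (A: 9>3, B: 9>1, C: 19>2).
For Country A, B strictly dominates A on the remaining columns (P1: 18>11, P3: 19>6); eliminate A.
For Country A, B strictly dominates C on the remaining columns (P1: 18>11, P3: 19>17); eliminate C.
Country B's strategy P1 is strictly dominated by P3 (B: 20>9) and is removed.
Among the remaining strategies, none is strictly dominated by another pure strategy of the same player, so the elimination stops.
Surviving strategies — Country A: {B}; Country B: {P3}.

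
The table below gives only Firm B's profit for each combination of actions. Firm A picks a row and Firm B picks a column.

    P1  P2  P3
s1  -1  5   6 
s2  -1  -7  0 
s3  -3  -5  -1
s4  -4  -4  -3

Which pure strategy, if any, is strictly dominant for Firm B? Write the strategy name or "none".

P3 vs P1: s1: 6>-1, s2: 0>-1, s3: -1>-3, s4: -3>-4.
P3 vs P2: s1: 6>5, s2: 0>-7, s3: -1>-5, s4: -3>-4.
P3 strictly beats every other strategy against every opponent action, so it is strictly dominant.

P3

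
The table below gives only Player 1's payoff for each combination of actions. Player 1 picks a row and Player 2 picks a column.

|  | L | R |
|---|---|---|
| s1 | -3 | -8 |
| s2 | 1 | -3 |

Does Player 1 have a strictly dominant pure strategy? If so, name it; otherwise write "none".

s2 vs s1: L: 1>-3, R: -3>-8.
s2 strictly beats every other strategy against every opponent action, so it is strictly dominant.

s2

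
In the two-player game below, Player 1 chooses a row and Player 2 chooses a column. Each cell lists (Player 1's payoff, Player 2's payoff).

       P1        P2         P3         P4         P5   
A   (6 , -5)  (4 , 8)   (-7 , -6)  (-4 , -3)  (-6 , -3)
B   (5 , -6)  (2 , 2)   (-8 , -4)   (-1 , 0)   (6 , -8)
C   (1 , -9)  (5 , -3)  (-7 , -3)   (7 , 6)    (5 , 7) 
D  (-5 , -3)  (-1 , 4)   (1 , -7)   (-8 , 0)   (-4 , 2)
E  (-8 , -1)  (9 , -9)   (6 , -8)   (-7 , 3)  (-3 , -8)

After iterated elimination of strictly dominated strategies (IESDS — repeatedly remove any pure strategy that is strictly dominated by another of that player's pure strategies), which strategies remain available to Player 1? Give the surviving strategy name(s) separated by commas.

B, C, E

Player 2's strategy P1 is strictly dominated by P4 (A: -3>-5, B: 0>-6, C: 6>-9, D: 0>-3, E: 3>-1) and is removed.
Row D is eliminated: E beats it against every remaining column (P2: 9>-1, P3: 6>1, P4: -7>-8, P5: -3>-4).
For Player 2, P4 strictly dominates P3 on the remaining rows (A: -3>-6, B: 0>-4, C: 6>-3, E: 3>-8); eliminate P3.
Row A is eliminated: C beats it against every remaining column (P2: 5>4, P4: 7>-4, P5: 5>-6).
Among the remaining strategies, none is strictly dominated by another pure strategy of the same player, so the elimination stops.
Surviving strategies — Player 1: {B, C, E}; Player 2: {P2, P4, P5}.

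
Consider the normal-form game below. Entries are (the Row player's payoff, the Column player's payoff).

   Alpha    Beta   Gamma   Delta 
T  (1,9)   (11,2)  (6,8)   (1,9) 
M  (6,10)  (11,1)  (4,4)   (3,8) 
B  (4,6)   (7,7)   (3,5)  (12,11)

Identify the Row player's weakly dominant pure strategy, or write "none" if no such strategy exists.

none

T fails to dominate M at Alpha (1<6).
M fails to dominate T at Gamma (4<6).
B fails to dominate T at Beta (7<11).
No single strategy dominates all the others.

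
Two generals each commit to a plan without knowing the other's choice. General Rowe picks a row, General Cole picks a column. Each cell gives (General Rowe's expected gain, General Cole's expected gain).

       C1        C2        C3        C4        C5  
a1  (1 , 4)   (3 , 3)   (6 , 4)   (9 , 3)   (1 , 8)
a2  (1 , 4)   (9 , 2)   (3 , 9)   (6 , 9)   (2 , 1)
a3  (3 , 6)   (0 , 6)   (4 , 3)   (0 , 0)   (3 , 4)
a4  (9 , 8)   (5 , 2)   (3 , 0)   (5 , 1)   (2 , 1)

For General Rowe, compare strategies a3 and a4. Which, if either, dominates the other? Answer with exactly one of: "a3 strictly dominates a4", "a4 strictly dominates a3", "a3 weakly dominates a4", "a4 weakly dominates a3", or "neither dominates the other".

a3's payoffs vs a4's, by General Cole's action — C1: 3<9, C2: 0<5, C3: 4>3, C4: 0<5, C5: 3>2.
a3 does better at C3, C5 but worse at C1, C2, C4; neither strategy dominates the other.

neither dominates the other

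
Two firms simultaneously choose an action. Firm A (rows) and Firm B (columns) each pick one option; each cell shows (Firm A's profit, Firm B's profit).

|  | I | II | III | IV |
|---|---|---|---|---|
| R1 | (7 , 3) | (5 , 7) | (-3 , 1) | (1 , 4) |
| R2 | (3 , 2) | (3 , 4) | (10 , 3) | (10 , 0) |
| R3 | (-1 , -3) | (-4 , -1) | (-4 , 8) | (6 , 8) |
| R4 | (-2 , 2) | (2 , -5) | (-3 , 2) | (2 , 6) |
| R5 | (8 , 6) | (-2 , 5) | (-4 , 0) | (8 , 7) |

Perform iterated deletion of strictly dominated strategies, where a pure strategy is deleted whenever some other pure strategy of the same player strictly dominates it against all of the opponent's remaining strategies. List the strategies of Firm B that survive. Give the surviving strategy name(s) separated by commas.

Row R3 is eliminated: R2 beats it against every remaining column (I: 3>-1, II: 3>-4, III: 10>-4, IV: 10>6).
Firm A's strategy R4 is strictly dominated by R2 (I: 3>-2, II: 3>2, III: 10>-3, IV: 10>2) and is removed.
For Firm B, II strictly dominates III on the remaining rows (R1: 7>1, R2: 4>3, R5: 5>0); eliminate III.
Among the remaining strategies, none is strictly dominated by another pure strategy of the same player, so the elimination stops.
Surviving strategies — Firm A: {R1, R2, R5}; Firm B: {I, II, IV}.

I, II, IV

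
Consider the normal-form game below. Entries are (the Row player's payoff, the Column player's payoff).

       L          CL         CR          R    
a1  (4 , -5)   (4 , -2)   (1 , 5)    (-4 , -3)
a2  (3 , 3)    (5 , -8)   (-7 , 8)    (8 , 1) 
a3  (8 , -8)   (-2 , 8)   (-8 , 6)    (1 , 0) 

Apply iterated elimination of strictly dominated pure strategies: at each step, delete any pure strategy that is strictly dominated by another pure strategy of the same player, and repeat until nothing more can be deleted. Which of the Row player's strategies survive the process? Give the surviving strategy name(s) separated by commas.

The Column player's strategy L is strictly dominated by CR (a1: 5>-5, a2: 8>3, a3: 6>-8) and is removed.
For the Row player, a2 strictly dominates a3 on the remaining columns (CL: 5>-2, CR: -7>-8, R: 8>1); eliminate a3.
Column CL is eliminated: CR beats it against every remaining row (a1: 5>-2, a2: 8>-8).
Column R is eliminated: CR beats it against every remaining row (a1: 5>-3, a2: 8>1).
The Row player's strategy a2 is strictly dominated by a1 (CR: 1>-7) and is removed.
Among the remaining strategies, none is strictly dominated by another pure strategy of the same player, so the elimination stops.
Surviving strategies — the Row player: {a1}; the Column player: {CR}.

a1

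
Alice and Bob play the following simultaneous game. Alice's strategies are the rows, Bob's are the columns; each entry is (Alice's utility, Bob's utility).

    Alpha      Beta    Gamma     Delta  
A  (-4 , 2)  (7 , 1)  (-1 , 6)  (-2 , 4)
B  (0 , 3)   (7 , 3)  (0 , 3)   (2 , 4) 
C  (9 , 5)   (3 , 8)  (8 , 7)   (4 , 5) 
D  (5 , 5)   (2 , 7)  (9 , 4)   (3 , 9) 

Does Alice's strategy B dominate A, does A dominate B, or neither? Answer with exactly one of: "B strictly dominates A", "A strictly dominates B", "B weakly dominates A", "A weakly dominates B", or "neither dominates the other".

B's payoffs vs A's, by Bob's action — Alpha: 0>-4, Beta: 7=7, Gamma: 0>-1, Delta: 2>-2.
B is at least as good everywhere and strictly better somewhere (tied only at Beta), so B weakly but not strictly dominates A.

B weakly dominates A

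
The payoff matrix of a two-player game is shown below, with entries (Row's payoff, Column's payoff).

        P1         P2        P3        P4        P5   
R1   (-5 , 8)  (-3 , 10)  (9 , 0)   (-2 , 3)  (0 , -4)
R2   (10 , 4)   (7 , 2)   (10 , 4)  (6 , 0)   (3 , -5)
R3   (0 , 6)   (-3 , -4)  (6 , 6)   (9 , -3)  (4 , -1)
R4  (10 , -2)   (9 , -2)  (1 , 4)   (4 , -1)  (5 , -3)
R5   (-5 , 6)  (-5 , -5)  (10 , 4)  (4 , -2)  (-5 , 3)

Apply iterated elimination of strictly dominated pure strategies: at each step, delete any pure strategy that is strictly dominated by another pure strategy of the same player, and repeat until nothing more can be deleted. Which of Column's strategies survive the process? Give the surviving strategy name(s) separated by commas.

P1, P3

Row's strategy R1 is strictly dominated by R2 (P1: 10>-5, P2: 7>-3, P3: 10>9, P4: 6>-2, P5: 3>0) and is removed.
For Column, P3 strictly dominates P2 on the remaining rows (R2: 4>2, R3: 6>-4, R4: 4>-2, R5: 4>-5); eliminate P2.
Column's strategy P4 is strictly dominated by P3 (R2: 4>0, R3: 6>-3, R4: 4>-1, R5: 4>-2) and is removed.
For Column, P1 strictly dominates P5 on the remaining rows (R2: 4>-5, R3: 6>-1, R4: -2>-3, R5: 6>3); eliminate P5.
For Row, R2 strictly dominates R3 on the remaining columns (P1: 10>0, P3: 10>6); eliminate R3.
Among the remaining strategies, none is strictly dominated by another pure strategy of the same player, so the elimination stops.
Surviving strategies — Row: {R2, R4, R5}; Column: {P1, P3}.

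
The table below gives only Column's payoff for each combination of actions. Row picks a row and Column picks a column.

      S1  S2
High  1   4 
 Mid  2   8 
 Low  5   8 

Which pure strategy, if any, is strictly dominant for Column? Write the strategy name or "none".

S2

S2 vs S1: High: 4>1, Mid: 8>2, Low: 8>5.
S2 strictly beats every other strategy against every opponent action, so it is strictly dominant.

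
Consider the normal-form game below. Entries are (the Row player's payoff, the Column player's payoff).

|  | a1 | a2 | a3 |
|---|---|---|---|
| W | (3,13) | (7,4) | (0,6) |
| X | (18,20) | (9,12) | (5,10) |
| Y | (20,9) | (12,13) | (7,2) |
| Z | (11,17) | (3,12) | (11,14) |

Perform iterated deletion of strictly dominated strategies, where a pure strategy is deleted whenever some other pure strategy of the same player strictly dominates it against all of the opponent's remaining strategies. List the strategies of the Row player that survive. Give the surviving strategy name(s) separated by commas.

Y

For the Row player, X strictly dominates W on the remaining columns (a1: 18>3, a2: 9>7, a3: 5>0); eliminate W.
Row X is eliminated: Y beats it against every remaining column (a1: 20>18, a2: 12>9, a3: 7>5).
For the Column player, a1 strictly dominates a3 on the remaining rows (Y: 9>2, Z: 17>14); eliminate a3.
Row Z is eliminated: Y beats it against every remaining column (a1: 20>11, a2: 12>3).
For the Column player, a2 strictly dominates a1 on the remaining rows (Y: 13>9); eliminate a1.
Among the remaining strategies, none is strictly dominated by another pure strategy of the same player, so the elimination stops.
Surviving strategies — the Row player: {Y}; the Column player: {a2}.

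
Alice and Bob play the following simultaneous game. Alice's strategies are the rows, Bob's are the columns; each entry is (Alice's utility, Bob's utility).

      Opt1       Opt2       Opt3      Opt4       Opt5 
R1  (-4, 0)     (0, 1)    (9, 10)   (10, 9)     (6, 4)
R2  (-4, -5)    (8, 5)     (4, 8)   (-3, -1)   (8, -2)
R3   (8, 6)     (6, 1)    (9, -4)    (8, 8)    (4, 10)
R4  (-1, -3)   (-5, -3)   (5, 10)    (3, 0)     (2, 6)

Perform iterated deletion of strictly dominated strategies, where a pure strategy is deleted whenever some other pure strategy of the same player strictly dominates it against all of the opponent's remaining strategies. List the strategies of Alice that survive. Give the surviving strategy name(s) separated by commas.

Row R4 is eliminated: R3 beats it against every remaining column (Opt1: 8>-1, Opt2: 6>-5, Opt3: 9>5, Opt4: 8>3, Opt5: 4>2).
Bob's strategy Opt1 is strictly dominated by Opt4 (R1: 9>0, R2: -1>-5, R3: 8>6) and is removed.
Among the remaining strategies, none is strictly dominated by another pure strategy of the same player, so the elimination stops.
Surviving strategies — Alice: {R1, R2, R3}; Bob: {Opt2, Opt3, Opt4, Opt5}.

R1, R2, R3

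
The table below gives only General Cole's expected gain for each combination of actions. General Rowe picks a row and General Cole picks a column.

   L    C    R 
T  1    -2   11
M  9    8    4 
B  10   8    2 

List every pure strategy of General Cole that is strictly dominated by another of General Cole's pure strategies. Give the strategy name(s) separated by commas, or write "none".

Nothing dominates L: C at T (1>-2); R at M (9>4).
C is strictly dominated by L (T: 1>-2, M: 9>8, B: 10>8).
R is not dominated — it holds its own against L at T (11>1); C at T (11>-2).

C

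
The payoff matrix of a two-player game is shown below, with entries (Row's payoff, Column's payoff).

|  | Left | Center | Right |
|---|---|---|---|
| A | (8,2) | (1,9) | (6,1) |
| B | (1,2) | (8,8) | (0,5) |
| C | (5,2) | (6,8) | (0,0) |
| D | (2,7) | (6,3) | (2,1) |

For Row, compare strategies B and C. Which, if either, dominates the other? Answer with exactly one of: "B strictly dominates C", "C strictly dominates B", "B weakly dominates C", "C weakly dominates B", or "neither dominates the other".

neither dominates the other

B's payoffs vs C's, by Column's action — Left: 1<5, Center: 8>6, Right: 0=0.
B does better at Center but worse at Left; neither strategy dominates the other.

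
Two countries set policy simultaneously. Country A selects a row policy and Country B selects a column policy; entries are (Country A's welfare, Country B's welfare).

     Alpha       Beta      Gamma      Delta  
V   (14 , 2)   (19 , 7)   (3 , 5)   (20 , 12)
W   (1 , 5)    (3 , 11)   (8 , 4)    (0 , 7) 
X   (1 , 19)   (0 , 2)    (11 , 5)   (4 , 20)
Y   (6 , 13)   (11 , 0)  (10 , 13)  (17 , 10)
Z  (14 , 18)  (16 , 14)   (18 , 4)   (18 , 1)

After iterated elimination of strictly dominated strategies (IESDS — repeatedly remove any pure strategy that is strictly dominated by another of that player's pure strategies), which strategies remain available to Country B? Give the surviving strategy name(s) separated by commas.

Alpha, Beta, Delta

For Country A, Y strictly dominates W on the remaining columns (Alpha: 6>1, Beta: 11>3, Gamma: 10>8, Delta: 17>0); eliminate W.
Country A's strategy X is strictly dominated by Z (Alpha: 14>1, Beta: 16>0, Gamma: 18>11, Delta: 18>4) and is removed.
For Country A, Z strictly dominates Y on the remaining columns (Alpha: 14>6, Beta: 16>11, Gamma: 18>10, Delta: 18>17); eliminate Y.
Country B's strategy Gamma is strictly dominated by Beta (V: 7>5, Z: 14>4) and is removed.
Among the remaining strategies, none is strictly dominated by another pure strategy of the same player, so the elimination stops.
Surviving strategies — Country A: {V, Z}; Country B: {Alpha, Beta, Delta}.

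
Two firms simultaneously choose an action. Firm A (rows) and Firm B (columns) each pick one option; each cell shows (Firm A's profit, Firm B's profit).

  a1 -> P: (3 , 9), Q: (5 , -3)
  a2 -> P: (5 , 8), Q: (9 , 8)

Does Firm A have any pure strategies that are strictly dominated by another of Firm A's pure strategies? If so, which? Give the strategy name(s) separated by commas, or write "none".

a1

a1: dominated, since a2 does at least as well everywhere (P: 5>3, Q: 9>5).
Nothing dominates a2: a1 at P (5>3).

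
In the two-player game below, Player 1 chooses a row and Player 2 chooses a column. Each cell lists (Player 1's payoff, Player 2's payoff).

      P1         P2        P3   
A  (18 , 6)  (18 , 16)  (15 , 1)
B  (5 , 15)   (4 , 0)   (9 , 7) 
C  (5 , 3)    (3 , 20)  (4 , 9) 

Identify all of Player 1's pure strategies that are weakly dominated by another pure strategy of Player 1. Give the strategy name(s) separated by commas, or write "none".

Nothing dominates A: B at P1 (18>5); C at P1 (18>5).
B is weakly dominated by A (P1: 18>5, P2: 18>4, P3: 15>9).
A weakly dominates C — P1: 18>5, P2: 18>3, P3: 15>4.

B, C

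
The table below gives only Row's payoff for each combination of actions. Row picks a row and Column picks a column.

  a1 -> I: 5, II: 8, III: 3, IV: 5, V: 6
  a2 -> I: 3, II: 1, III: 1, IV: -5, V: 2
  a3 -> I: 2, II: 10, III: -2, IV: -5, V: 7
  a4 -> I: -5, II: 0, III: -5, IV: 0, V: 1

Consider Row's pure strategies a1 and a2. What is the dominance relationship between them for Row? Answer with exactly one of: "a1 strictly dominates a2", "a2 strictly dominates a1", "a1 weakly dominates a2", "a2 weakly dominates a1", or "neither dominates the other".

Compare a1 to a2 across each opponent action: I: 5>3, II: 8>1, III: 3>1, IV: 5>-5, V: 6>2.
a1 gives a strictly higher payoff against each opponent action, so a1 strictly dominates a2.

a1 strictly dominates a2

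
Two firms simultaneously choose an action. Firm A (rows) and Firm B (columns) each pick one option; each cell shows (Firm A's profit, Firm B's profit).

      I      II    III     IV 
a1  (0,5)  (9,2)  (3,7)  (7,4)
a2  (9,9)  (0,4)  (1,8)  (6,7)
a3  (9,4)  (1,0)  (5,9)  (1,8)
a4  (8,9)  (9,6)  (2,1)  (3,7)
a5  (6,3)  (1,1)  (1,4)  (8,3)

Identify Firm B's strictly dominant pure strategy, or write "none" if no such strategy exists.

I fails to dominate III at a1 (5<7).
II fails to dominate I at a1 (2<5).
III fails to dominate I at a2 (8<9).
IV fails to dominate I at a1 (4<5).
No single strategy dominates all the others.

none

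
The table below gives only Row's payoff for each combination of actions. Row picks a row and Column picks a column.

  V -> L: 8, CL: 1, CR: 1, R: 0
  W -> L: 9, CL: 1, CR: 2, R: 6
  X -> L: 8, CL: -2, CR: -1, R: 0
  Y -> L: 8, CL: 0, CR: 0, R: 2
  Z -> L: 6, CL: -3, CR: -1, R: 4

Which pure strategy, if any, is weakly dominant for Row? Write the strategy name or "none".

W vs V: L: 9>8, CL: 1=1, CR: 2>1, R: 6>0.
W vs X: L: 9>8, CL: 1>-2, CR: 2>-1, R: 6>0.
W vs Y: L: 9>8, CL: 1>0, CR: 2>0, R: 6>2.
W vs Z: L: 9>6, CL: 1>-3, CR: 2>-1, R: 6>4.
W is at least as good as every other strategy against every opponent action, so it is weakly dominant.

W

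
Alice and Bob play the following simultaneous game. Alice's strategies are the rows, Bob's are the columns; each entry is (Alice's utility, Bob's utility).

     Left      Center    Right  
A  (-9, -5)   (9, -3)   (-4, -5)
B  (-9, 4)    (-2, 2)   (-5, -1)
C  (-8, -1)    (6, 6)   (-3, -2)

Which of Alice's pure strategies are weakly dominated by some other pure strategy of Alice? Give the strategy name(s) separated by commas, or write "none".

B

A is not dominated — it holds its own against B at Center (9>-2); C at Center (9>6).
A weakly dominates B — Left: -9=-9, Center: 9>-2, Right: -4>-5.
C: no other strategy beats it everywhere (A at Left (-8>-9); B at Left (-8>-9)).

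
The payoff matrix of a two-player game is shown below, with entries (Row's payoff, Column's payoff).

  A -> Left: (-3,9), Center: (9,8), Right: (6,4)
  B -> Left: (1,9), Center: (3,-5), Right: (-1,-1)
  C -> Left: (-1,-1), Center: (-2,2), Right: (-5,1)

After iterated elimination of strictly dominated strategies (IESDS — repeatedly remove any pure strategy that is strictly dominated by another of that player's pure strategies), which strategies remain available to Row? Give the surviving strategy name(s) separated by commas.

Row's strategy C is strictly dominated by B (Left: 1>-1, Center: 3>-2, Right: -1>-5) and is removed.
Column's strategy Center is strictly dominated by Left (A: 9>8, B: 9>-5) and is removed.
Column Right is eliminated: Left beats it against every remaining row (A: 9>4, B: 9>-1).
Row's strategy A is strictly dominated by B (Left: 1>-3) and is removed.
Among the remaining strategies, none is strictly dominated by another pure strategy of the same player, so the elimination stops.
Surviving strategies — Row: {B}; Column: {Left}.

B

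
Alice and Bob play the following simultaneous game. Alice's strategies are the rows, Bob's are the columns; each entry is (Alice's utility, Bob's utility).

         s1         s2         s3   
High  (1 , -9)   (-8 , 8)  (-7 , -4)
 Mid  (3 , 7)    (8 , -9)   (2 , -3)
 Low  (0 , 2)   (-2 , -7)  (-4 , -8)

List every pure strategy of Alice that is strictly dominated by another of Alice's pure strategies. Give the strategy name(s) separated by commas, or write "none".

Mid strictly dominates High — s1: 3>1, s2: 8>-8, s3: 2>-7.
Mid is not dominated — it holds its own against High at s1 (3>1); Low at s1 (3>0).
Low is strictly dominated by Mid (s1: 3>0, s2: 8>-2, s3: 2>-4).

High, Low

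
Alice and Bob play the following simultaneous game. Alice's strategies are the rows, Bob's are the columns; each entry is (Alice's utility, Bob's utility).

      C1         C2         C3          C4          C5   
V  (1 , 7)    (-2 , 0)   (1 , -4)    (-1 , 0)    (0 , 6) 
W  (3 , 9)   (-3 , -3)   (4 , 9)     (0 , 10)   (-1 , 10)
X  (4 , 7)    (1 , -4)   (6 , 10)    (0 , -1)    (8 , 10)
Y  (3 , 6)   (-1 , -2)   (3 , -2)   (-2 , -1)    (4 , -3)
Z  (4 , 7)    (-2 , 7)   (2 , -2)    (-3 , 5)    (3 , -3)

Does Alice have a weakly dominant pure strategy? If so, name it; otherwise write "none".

X vs V: C1: 4>1, C2: 1>-2, C3: 6>1, C4: 0>-1, C5: 8>0.
X vs W: C1: 4>3, C2: 1>-3, C3: 6>4, C4: 0=0, C5: 8>-1.
X vs Y: C1: 4>3, C2: 1>-1, C3: 6>3, C4: 0>-2, C5: 8>4.
X vs Z: C1: 4=4, C2: 1>-2, C3: 6>2, C4: 0>-3, C5: 8>3.
X is at least as good as every other strategy against every opponent action, so it is weakly dominant.

X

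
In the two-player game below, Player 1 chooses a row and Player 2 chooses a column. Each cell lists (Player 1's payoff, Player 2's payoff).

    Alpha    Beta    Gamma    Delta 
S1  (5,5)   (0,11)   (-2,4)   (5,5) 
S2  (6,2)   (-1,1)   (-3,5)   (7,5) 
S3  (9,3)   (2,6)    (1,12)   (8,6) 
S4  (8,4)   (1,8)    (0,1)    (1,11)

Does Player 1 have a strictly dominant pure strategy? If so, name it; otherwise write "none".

S3

S3 vs S1: Alpha: 9>5, Beta: 2>0, Gamma: 1>-2, Delta: 8>5.
S3 vs S2: Alpha: 9>6, Beta: 2>-1, Gamma: 1>-3, Delta: 8>7.
S3 vs S4: Alpha: 9>8, Beta: 2>1, Gamma: 1>0, Delta: 8>1.
S3 strictly beats every other strategy against every opponent action, so it is strictly dominant.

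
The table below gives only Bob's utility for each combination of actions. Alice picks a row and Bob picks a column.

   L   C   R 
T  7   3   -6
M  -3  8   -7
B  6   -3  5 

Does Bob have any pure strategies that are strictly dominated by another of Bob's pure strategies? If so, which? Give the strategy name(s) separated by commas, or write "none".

R

L is not dominated — it holds its own against C at T (7>3); R at T (7>-6).
C: no other strategy beats it everywhere (L at M (8>-3); R at T (3>-6)).
L strictly dominates R — T: 7>-6, M: -3>-7, B: 6>5.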